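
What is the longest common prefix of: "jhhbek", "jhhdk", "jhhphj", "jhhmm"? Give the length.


Words: jhhbek, jhhdk, jhhphj, jhhmm
  Position 0: all 'j' => match
  Position 1: all 'h' => match
  Position 2: all 'h' => match
  Position 3: ('b', 'd', 'p', 'm') => mismatch, stop
LCP = "jhh" (length 3)

3


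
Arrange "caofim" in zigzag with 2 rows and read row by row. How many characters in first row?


Zigzag "caofim" into 2 rows:
Placing characters:
  'c' => row 0
  'a' => row 1
  'o' => row 0
  'f' => row 1
  'i' => row 0
  'm' => row 1
Rows:
  Row 0: "coi"
  Row 1: "afm"
First row length: 3

3


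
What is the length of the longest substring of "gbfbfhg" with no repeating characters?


Input: "gbfbfhg"
Sliding window (track last position of each char):
  Position 0 ('g'): window [0,0] length 1 -- new best
  Position 1 ('b'): window [0,1] length 2 -- new best
  Position 2 ('f'): window [0,2] length 3 -- new best
  Position 3 ('b'): repeat (last at 1), move window start to 2
  Position 3 ('b'): window [2,3] length 2
  Position 4 ('f'): repeat (last at 2), move window start to 3
  Position 4 ('f'): window [3,4] length 2
  Position 5 ('h'): window [3,5] length 3
  Position 6 ('g'): window [3,6] length 4 -- new best
Longest substring with no repeats: "bfhg" with length 4

4


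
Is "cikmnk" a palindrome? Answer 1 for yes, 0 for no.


Input: cikmnk
Reversed: knmkic
  Compare pos 0 ('c') with pos 5 ('k'): MISMATCH
  Compare pos 1 ('i') with pos 4 ('n'): MISMATCH
  Compare pos 2 ('k') with pos 3 ('m'): MISMATCH
Result: not a palindrome

0


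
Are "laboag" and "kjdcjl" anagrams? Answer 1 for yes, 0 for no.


Strings: "laboag", "kjdcjl"
Sorted first:  aabglo
Sorted second: cdjjkl
Differ at position 0: 'a' vs 'c' => not anagrams

0


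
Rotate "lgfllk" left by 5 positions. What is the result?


Input: "lgfllk", rotate left by 5
First 5 characters: "lgfll"
Remaining characters: "k"
Concatenate remaining + first: "k" + "lgfll" = "klgfll"

klgfll


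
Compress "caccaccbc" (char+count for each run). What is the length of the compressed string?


Input: caccaccbc
Runs:
  'c' x 1 => "c1"
  'a' x 1 => "a1"
  'c' x 2 => "c2"
  'a' x 1 => "a1"
  'c' x 2 => "c2"
  'b' x 1 => "b1"
  'c' x 1 => "c1"
Compressed: "c1a1c2a1c2b1c1"
Compressed length: 14

14


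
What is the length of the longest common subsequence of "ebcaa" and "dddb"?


LCS of "ebcaa" and "dddb"
DP table:
           d    d    d    b
      0    0    0    0    0
  e   0    0    0    0    0
  b   0    0    0    0    1
  c   0    0    0    0    1
  a   0    0    0    0    1
  a   0    0    0    0    1
LCS length = dp[5][4] = 1

1


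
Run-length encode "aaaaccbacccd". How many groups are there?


Input: aaaaccbacccd
Scanning for consecutive runs:
  Group 1: 'a' x 4 (positions 0-3)
  Group 2: 'c' x 2 (positions 4-5)
  Group 3: 'b' x 1 (positions 6-6)
  Group 4: 'a' x 1 (positions 7-7)
  Group 5: 'c' x 3 (positions 8-10)
  Group 6: 'd' x 1 (positions 11-11)
Total groups: 6

6


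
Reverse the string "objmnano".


Input: objmnano
Reading characters right to left:
  Position 7: 'o'
  Position 6: 'n'
  Position 5: 'a'
  Position 4: 'n'
  Position 3: 'm'
  Position 2: 'j'
  Position 1: 'b'
  Position 0: 'o'
Reversed: onanmjbo

onanmjbo


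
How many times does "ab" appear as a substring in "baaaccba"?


Searching for "ab" in "baaaccba"
Scanning each position:
  Position 0: "ba" => no
  Position 1: "aa" => no
  Position 2: "aa" => no
  Position 3: "ac" => no
  Position 4: "cc" => no
  Position 5: "cb" => no
  Position 6: "ba" => no
Total occurrences: 0

0


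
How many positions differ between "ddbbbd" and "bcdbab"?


Comparing "ddbbbd" and "bcdbab" position by position:
  Position 0: 'd' vs 'b' => DIFFER
  Position 1: 'd' vs 'c' => DIFFER
  Position 2: 'b' vs 'd' => DIFFER
  Position 3: 'b' vs 'b' => same
  Position 4: 'b' vs 'a' => DIFFER
  Position 5: 'd' vs 'b' => DIFFER
Positions that differ: 5

5


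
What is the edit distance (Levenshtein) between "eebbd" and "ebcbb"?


Computing edit distance: "eebbd" -> "ebcbb"
DP table:
           e    b    c    b    b
      0    1    2    3    4    5
  e   1    0    1    2    3    4
  e   2    1    1    2    3    4
  b   3    2    1    2    2    3
  b   4    3    2    2    2    2
  d   5    4    3    3    3    3
Edit distance = dp[5][5] = 3

3


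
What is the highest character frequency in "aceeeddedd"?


Input: aceeeddedd
Character counts:
  'a': 1
  'c': 1
  'd': 4
  'e': 4
Maximum frequency: 4

4


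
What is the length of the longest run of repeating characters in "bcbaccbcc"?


Input: "bcbaccbcc"
Scanning for longest run:
  Position 1 ('c'): new char, reset run to 1
  Position 2 ('b'): new char, reset run to 1
  Position 3 ('a'): new char, reset run to 1
  Position 4 ('c'): new char, reset run to 1
  Position 5 ('c'): continues run of 'c', length=2
  Position 6 ('b'): new char, reset run to 1
  Position 7 ('c'): new char, reset run to 1
  Position 8 ('c'): continues run of 'c', length=2
Longest run: 'c' with length 2

2


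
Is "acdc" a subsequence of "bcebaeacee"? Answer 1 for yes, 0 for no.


Check if "acdc" is a subsequence of "bcebaeacee"
Greedy scan:
  Position 0 ('b'): no match needed
  Position 1 ('c'): no match needed
  Position 2 ('e'): no match needed
  Position 3 ('b'): no match needed
  Position 4 ('a'): matches sub[0] = 'a'
  Position 5 ('e'): no match needed
  Position 6 ('a'): no match needed
  Position 7 ('c'): matches sub[1] = 'c'
  Position 8 ('e'): no match needed
  Position 9 ('e'): no match needed
Only matched 2/4 characters => not a subsequence

0


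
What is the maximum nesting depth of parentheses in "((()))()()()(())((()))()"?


Input: "((()))()()()(())((()))()"
Tracking depth:
  Position 0 '(': depth becomes 1
  Position 1 '(': depth becomes 2
  Position 2 '(': depth becomes 3
  Position 3 ')': depth becomes 2
  Position 4 ')': depth becomes 1
  Position 5 ')': depth becomes 0
  Position 6 '(': depth becomes 1
  Position 7 ')': depth becomes 0
  Position 8 '(': depth becomes 1
  Position 9 ')': depth becomes 0
  Position 10 '(': depth becomes 1
  Position 11 ')': depth becomes 0
  Position 12 '(': depth becomes 1
  Position 13 '(': depth becomes 2
  Position 14 ')': depth becomes 1
  Position 15 ')': depth becomes 0
  Position 16 '(': depth becomes 1
  Position 17 '(': depth becomes 2
  Position 18 '(': depth becomes 3
  Position 19 ')': depth becomes 2
  Position 20 ')': depth becomes 1
  Position 21 ')': depth becomes 0
  Position 22 '(': depth becomes 1
  Position 23 ')': depth becomes 0
Maximum depth reached: 3

3


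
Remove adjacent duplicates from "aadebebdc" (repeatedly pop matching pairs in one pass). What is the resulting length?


Input: aadebebdc
Stack-based adjacent duplicate removal:
  Read 'a': push. Stack: a
  Read 'a': matches stack top 'a' => pop. Stack: (empty)
  Read 'd': push. Stack: d
  Read 'e': push. Stack: de
  Read 'b': push. Stack: deb
  Read 'e': push. Stack: debe
  Read 'b': push. Stack: debeb
  Read 'd': push. Stack: debebd
  Read 'c': push. Stack: debebdc
Final stack: "debebdc" (length 7)

7


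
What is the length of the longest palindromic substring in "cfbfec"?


Input: "cfbfec"
Checking substrings for palindromes:
  [1:4] "fbf" (len 3) => palindrome
Longest palindromic substring: "fbf" with length 3

3


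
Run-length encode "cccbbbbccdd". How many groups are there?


Input: cccbbbbccdd
Scanning for consecutive runs:
  Group 1: 'c' x 3 (positions 0-2)
  Group 2: 'b' x 4 (positions 3-6)
  Group 3: 'c' x 2 (positions 7-8)
  Group 4: 'd' x 2 (positions 9-10)
Total groups: 4

4


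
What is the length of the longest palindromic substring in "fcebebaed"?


Input: "fcebebaed"
Checking substrings for palindromes:
  [2:5] "ebe" (len 3) => palindrome
  [3:6] "beb" (len 3) => palindrome
Longest palindromic substring: "ebe" with length 3

3


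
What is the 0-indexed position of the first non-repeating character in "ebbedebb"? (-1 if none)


Input: ebbedebb
Character frequencies:
  'b': 4
  'd': 1
  'e': 3
Scanning left to right for freq == 1:
  Position 0 ('e'): freq=3, skip
  Position 1 ('b'): freq=4, skip
  Position 2 ('b'): freq=4, skip
  Position 3 ('e'): freq=3, skip
  Position 4 ('d'): unique! => answer = 4

4


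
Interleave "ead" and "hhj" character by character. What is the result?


Interleaving "ead" and "hhj":
  Position 0: 'e' from first, 'h' from second => "eh"
  Position 1: 'a' from first, 'h' from second => "ah"
  Position 2: 'd' from first, 'j' from second => "dj"
Result: ehahdj

ehahdj


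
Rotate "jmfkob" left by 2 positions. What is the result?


Input: "jmfkob", rotate left by 2
First 2 characters: "jm"
Remaining characters: "fkob"
Concatenate remaining + first: "fkob" + "jm" = "fkobjm"

fkobjm


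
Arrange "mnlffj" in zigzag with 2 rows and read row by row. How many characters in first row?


Zigzag "mnlffj" into 2 rows:
Placing characters:
  'm' => row 0
  'n' => row 1
  'l' => row 0
  'f' => row 1
  'f' => row 0
  'j' => row 1
Rows:
  Row 0: "mlf"
  Row 1: "nfj"
First row length: 3

3


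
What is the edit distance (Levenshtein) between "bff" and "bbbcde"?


Computing edit distance: "bff" -> "bbbcde"
DP table:
           b    b    b    c    d    e
      0    1    2    3    4    5    6
  b   1    0    1    2    3    4    5
  f   2    1    1    2    3    4    5
  f   3    2    2    2    3    4    5
Edit distance = dp[3][6] = 5

5


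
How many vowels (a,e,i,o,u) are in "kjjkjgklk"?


Input: kjjkjgklk
Checking each character:
  'k' at position 0: consonant
  'j' at position 1: consonant
  'j' at position 2: consonant
  'k' at position 3: consonant
  'j' at position 4: consonant
  'g' at position 5: consonant
  'k' at position 6: consonant
  'l' at position 7: consonant
  'k' at position 8: consonant
Total vowels: 0

0


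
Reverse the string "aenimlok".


Input: aenimlok
Reading characters right to left:
  Position 7: 'k'
  Position 6: 'o'
  Position 5: 'l'
  Position 4: 'm'
  Position 3: 'i'
  Position 2: 'n'
  Position 1: 'e'
  Position 0: 'a'
Reversed: kolminea

kolminea


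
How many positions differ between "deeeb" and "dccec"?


Comparing "deeeb" and "dccec" position by position:
  Position 0: 'd' vs 'd' => same
  Position 1: 'e' vs 'c' => DIFFER
  Position 2: 'e' vs 'c' => DIFFER
  Position 3: 'e' vs 'e' => same
  Position 4: 'b' vs 'c' => DIFFER
Positions that differ: 3

3


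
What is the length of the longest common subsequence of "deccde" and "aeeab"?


LCS of "deccde" and "aeeab"
DP table:
           a    e    e    a    b
      0    0    0    0    0    0
  d   0    0    0    0    0    0
  e   0    0    1    1    1    1
  c   0    0    1    1    1    1
  c   0    0    1    1    1    1
  d   0    0    1    1    1    1
  e   0    0    1    2    2    2
LCS length = dp[6][5] = 2

2


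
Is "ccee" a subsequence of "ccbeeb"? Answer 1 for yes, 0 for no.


Check if "ccee" is a subsequence of "ccbeeb"
Greedy scan:
  Position 0 ('c'): matches sub[0] = 'c'
  Position 1 ('c'): matches sub[1] = 'c'
  Position 2 ('b'): no match needed
  Position 3 ('e'): matches sub[2] = 'e'
  Position 4 ('e'): matches sub[3] = 'e'
  Position 5 ('b'): no match needed
All 4 characters matched => is a subsequence

1


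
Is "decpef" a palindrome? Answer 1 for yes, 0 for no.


Input: decpef
Reversed: fepced
  Compare pos 0 ('d') with pos 5 ('f'): MISMATCH
  Compare pos 1 ('e') with pos 4 ('e'): match
  Compare pos 2 ('c') with pos 3 ('p'): MISMATCH
Result: not a palindrome

0


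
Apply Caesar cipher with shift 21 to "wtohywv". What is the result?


Caesar cipher: shift "wtohywv" by 21
  'w' (pos 22) + 21 = pos 17 = 'r'
  't' (pos 19) + 21 = pos 14 = 'o'
  'o' (pos 14) + 21 = pos 9 = 'j'
  'h' (pos 7) + 21 = pos 2 = 'c'
  'y' (pos 24) + 21 = pos 19 = 't'
  'w' (pos 22) + 21 = pos 17 = 'r'
  'v' (pos 21) + 21 = pos 16 = 'q'
Result: rojctrq

rojctrq


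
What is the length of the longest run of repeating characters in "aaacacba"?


Input: "aaacacba"
Scanning for longest run:
  Position 1 ('a'): continues run of 'a', length=2
  Position 2 ('a'): continues run of 'a', length=3
  Position 3 ('c'): new char, reset run to 1
  Position 4 ('a'): new char, reset run to 1
  Position 5 ('c'): new char, reset run to 1
  Position 6 ('b'): new char, reset run to 1
  Position 7 ('a'): new char, reset run to 1
Longest run: 'a' with length 3

3


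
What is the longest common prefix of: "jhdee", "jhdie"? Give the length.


Words: jhdee, jhdie
  Position 0: all 'j' => match
  Position 1: all 'h' => match
  Position 2: all 'd' => match
  Position 3: ('e', 'i') => mismatch, stop
LCP = "jhd" (length 3)

3


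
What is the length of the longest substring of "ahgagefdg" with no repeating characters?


Input: "ahgagefdg"
Sliding window (track last position of each char):
  Position 0 ('a'): window [0,0] length 1 -- new best
  Position 1 ('h'): window [0,1] length 2 -- new best
  Position 2 ('g'): window [0,2] length 3 -- new best
  Position 3 ('a'): repeat (last at 0), move window start to 1
  Position 3 ('a'): window [1,3] length 3
  Position 4 ('g'): repeat (last at 2), move window start to 3
  Position 4 ('g'): window [3,4] length 2
  Position 5 ('e'): window [3,5] length 3
  Position 6 ('f'): window [3,6] length 4 -- new best
  Position 7 ('d'): window [3,7] length 5 -- new best
  Position 8 ('g'): repeat (last at 4), move window start to 5
  Position 8 ('g'): window [5,8] length 4
Longest substring with no repeats: "agefd" with length 5

5


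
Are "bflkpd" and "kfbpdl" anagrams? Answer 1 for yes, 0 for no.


Strings: "bflkpd", "kfbpdl"
Sorted first:  bdfklp
Sorted second: bdfklp
Sorted forms match => anagrams

1


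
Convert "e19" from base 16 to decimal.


Input: "e19" in base 16
Positional expansion:
  Digit 'e' (value 14) x 16^2 = 3584
  Digit '1' (value 1) x 16^1 = 16
  Digit '9' (value 9) x 16^0 = 9
Sum = 3609

3609


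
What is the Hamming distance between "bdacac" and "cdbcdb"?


Comparing "bdacac" and "cdbcdb" position by position:
  Position 0: 'b' vs 'c' => differ
  Position 1: 'd' vs 'd' => same
  Position 2: 'a' vs 'b' => differ
  Position 3: 'c' vs 'c' => same
  Position 4: 'a' vs 'd' => differ
  Position 5: 'c' vs 'b' => differ
Total differences (Hamming distance): 4

4


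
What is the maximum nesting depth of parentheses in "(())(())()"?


Input: "(())(())()"
Tracking depth:
  Position 0 '(': depth becomes 1
  Position 1 '(': depth becomes 2
  Position 2 ')': depth becomes 1
  Position 3 ')': depth becomes 0
  Position 4 '(': depth becomes 1
  Position 5 '(': depth becomes 2
  Position 6 ')': depth becomes 1
  Position 7 ')': depth becomes 0
  Position 8 '(': depth becomes 1
  Position 9 ')': depth becomes 0
Maximum depth reached: 2

2


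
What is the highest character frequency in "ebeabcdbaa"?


Input: ebeabcdbaa
Character counts:
  'a': 3
  'b': 3
  'c': 1
  'd': 1
  'e': 2
Maximum frequency: 3

3


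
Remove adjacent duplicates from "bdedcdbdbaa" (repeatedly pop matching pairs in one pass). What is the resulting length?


Input: bdedcdbdbaa
Stack-based adjacent duplicate removal:
  Read 'b': push. Stack: b
  Read 'd': push. Stack: bd
  Read 'e': push. Stack: bde
  Read 'd': push. Stack: bded
  Read 'c': push. Stack: bdedc
  Read 'd': push. Stack: bdedcd
  Read 'b': push. Stack: bdedcdb
  Read 'd': push. Stack: bdedcdbd
  Read 'b': push. Stack: bdedcdbdb
  Read 'a': push. Stack: bdedcdbdba
  Read 'a': matches stack top 'a' => pop. Stack: bdedcdbdb
Final stack: "bdedcdbdb" (length 9)

9


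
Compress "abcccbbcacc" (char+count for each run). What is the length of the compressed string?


Input: abcccbbcacc
Runs:
  'a' x 1 => "a1"
  'b' x 1 => "b1"
  'c' x 3 => "c3"
  'b' x 2 => "b2"
  'c' x 1 => "c1"
  'a' x 1 => "a1"
  'c' x 2 => "c2"
Compressed: "a1b1c3b2c1a1c2"
Compressed length: 14

14


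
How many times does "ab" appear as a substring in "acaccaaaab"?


Searching for "ab" in "acaccaaaab"
Scanning each position:
  Position 0: "ac" => no
  Position 1: "ca" => no
  Position 2: "ac" => no
  Position 3: "cc" => no
  Position 4: "ca" => no
  Position 5: "aa" => no
  Position 6: "aa" => no
  Position 7: "aa" => no
  Position 8: "ab" => MATCH
Total occurrences: 1

1


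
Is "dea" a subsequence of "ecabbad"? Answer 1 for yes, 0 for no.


Check if "dea" is a subsequence of "ecabbad"
Greedy scan:
  Position 0 ('e'): no match needed
  Position 1 ('c'): no match needed
  Position 2 ('a'): no match needed
  Position 3 ('b'): no match needed
  Position 4 ('b'): no match needed
  Position 5 ('a'): no match needed
  Position 6 ('d'): matches sub[0] = 'd'
Only matched 1/3 characters => not a subsequence

0


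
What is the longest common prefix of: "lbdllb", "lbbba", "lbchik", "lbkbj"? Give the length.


Words: lbdllb, lbbba, lbchik, lbkbj
  Position 0: all 'l' => match
  Position 1: all 'b' => match
  Position 2: ('d', 'b', 'c', 'k') => mismatch, stop
LCP = "lb" (length 2)

2


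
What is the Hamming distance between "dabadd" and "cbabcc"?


Comparing "dabadd" and "cbabcc" position by position:
  Position 0: 'd' vs 'c' => differ
  Position 1: 'a' vs 'b' => differ
  Position 2: 'b' vs 'a' => differ
  Position 3: 'a' vs 'b' => differ
  Position 4: 'd' vs 'c' => differ
  Position 5: 'd' vs 'c' => differ
Total differences (Hamming distance): 6

6


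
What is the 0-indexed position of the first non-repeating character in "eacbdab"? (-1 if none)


Input: eacbdab
Character frequencies:
  'a': 2
  'b': 2
  'c': 1
  'd': 1
  'e': 1
Scanning left to right for freq == 1:
  Position 0 ('e'): unique! => answer = 0

0


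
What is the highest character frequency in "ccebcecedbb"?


Input: ccebcecedbb
Character counts:
  'b': 3
  'c': 4
  'd': 1
  'e': 3
Maximum frequency: 4

4


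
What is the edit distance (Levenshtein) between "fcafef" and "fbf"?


Computing edit distance: "fcafef" -> "fbf"
DP table:
           f    b    f
      0    1    2    3
  f   1    0    1    2
  c   2    1    1    2
  a   3    2    2    2
  f   4    3    3    2
  e   5    4    4    3
  f   6    5    5    4
Edit distance = dp[6][3] = 4

4


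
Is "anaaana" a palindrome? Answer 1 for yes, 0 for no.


Input: anaaana
Reversed: anaaana
  Compare pos 0 ('a') with pos 6 ('a'): match
  Compare pos 1 ('n') with pos 5 ('n'): match
  Compare pos 2 ('a') with pos 4 ('a'): match
Result: palindrome

1


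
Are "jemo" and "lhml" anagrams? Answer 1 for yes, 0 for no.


Strings: "jemo", "lhml"
Sorted first:  ejmo
Sorted second: hllm
Differ at position 0: 'e' vs 'h' => not anagrams

0


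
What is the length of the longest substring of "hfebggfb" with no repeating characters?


Input: "hfebggfb"
Sliding window (track last position of each char):
  Position 0 ('h'): window [0,0] length 1 -- new best
  Position 1 ('f'): window [0,1] length 2 -- new best
  Position 2 ('e'): window [0,2] length 3 -- new best
  Position 3 ('b'): window [0,3] length 4 -- new best
  Position 4 ('g'): window [0,4] length 5 -- new best
  Position 5 ('g'): repeat (last at 4), move window start to 5
  Position 5 ('g'): window [5,5] length 1
  Position 6 ('f'): window [5,6] length 2
  Position 7 ('b'): window [5,7] length 3
Longest substring with no repeats: "hfebg" with length 5

5


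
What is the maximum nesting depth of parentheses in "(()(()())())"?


Input: "(()(()())())"
Tracking depth:
  Position 0 '(': depth becomes 1
  Position 1 '(': depth becomes 2
  Position 2 ')': depth becomes 1
  Position 3 '(': depth becomes 2
  Position 4 '(': depth becomes 3
  Position 5 ')': depth becomes 2
  Position 6 '(': depth becomes 3
  Position 7 ')': depth becomes 2
  Position 8 ')': depth becomes 1
  Position 9 '(': depth becomes 2
  Position 10 ')': depth becomes 1
  Position 11 ')': depth becomes 0
Maximum depth reached: 3

3


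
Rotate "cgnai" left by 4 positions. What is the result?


Input: "cgnai", rotate left by 4
First 4 characters: "cgna"
Remaining characters: "i"
Concatenate remaining + first: "i" + "cgna" = "icgna"

icgna


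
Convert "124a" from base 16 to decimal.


Input: "124a" in base 16
Positional expansion:
  Digit '1' (value 1) x 16^3 = 4096
  Digit '2' (value 2) x 16^2 = 512
  Digit '4' (value 4) x 16^1 = 64
  Digit 'a' (value 10) x 16^0 = 10
Sum = 4682

4682


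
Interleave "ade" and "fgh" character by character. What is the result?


Interleaving "ade" and "fgh":
  Position 0: 'a' from first, 'f' from second => "af"
  Position 1: 'd' from first, 'g' from second => "dg"
  Position 2: 'e' from first, 'h' from second => "eh"
Result: afdgeh

afdgeh


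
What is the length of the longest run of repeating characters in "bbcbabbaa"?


Input: "bbcbabbaa"
Scanning for longest run:
  Position 1 ('b'): continues run of 'b', length=2
  Position 2 ('c'): new char, reset run to 1
  Position 3 ('b'): new char, reset run to 1
  Position 4 ('a'): new char, reset run to 1
  Position 5 ('b'): new char, reset run to 1
  Position 6 ('b'): continues run of 'b', length=2
  Position 7 ('a'): new char, reset run to 1
  Position 8 ('a'): continues run of 'a', length=2
Longest run: 'b' with length 2

2


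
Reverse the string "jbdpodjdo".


Input: jbdpodjdo
Reading characters right to left:
  Position 8: 'o'
  Position 7: 'd'
  Position 6: 'j'
  Position 5: 'd'
  Position 4: 'o'
  Position 3: 'p'
  Position 2: 'd'
  Position 1: 'b'
  Position 0: 'j'
Reversed: odjdopdbj

odjdopdbj


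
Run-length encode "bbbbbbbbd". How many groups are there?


Input: bbbbbbbbd
Scanning for consecutive runs:
  Group 1: 'b' x 8 (positions 0-7)
  Group 2: 'd' x 1 (positions 8-8)
Total groups: 2

2


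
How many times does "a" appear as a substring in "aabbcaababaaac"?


Searching for "a" in "aabbcaababaaac"
Scanning each position:
  Position 0: "a" => MATCH
  Position 1: "a" => MATCH
  Position 2: "b" => no
  Position 3: "b" => no
  Position 4: "c" => no
  Position 5: "a" => MATCH
  Position 6: "a" => MATCH
  Position 7: "b" => no
  Position 8: "a" => MATCH
  Position 9: "b" => no
  Position 10: "a" => MATCH
  Position 11: "a" => MATCH
  Position 12: "a" => MATCH
  Position 13: "c" => no
Total occurrences: 8

8


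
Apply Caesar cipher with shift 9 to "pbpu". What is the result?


Caesar cipher: shift "pbpu" by 9
  'p' (pos 15) + 9 = pos 24 = 'y'
  'b' (pos 1) + 9 = pos 10 = 'k'
  'p' (pos 15) + 9 = pos 24 = 'y'
  'u' (pos 20) + 9 = pos 3 = 'd'
Result: ykyd

ykyd


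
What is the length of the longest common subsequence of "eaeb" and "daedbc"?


LCS of "eaeb" and "daedbc"
DP table:
           d    a    e    d    b    c
      0    0    0    0    0    0    0
  e   0    0    0    1    1    1    1
  a   0    0    1    1    1    1    1
  e   0    0    1    2    2    2    2
  b   0    0    1    2    2    3    3
LCS length = dp[4][6] = 3

3


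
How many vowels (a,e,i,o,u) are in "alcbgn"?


Input: alcbgn
Checking each character:
  'a' at position 0: vowel (running total: 1)
  'l' at position 1: consonant
  'c' at position 2: consonant
  'b' at position 3: consonant
  'g' at position 4: consonant
  'n' at position 5: consonant
Total vowels: 1

1


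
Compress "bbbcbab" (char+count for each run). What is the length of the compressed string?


Input: bbbcbab
Runs:
  'b' x 3 => "b3"
  'c' x 1 => "c1"
  'b' x 1 => "b1"
  'a' x 1 => "a1"
  'b' x 1 => "b1"
Compressed: "b3c1b1a1b1"
Compressed length: 10

10


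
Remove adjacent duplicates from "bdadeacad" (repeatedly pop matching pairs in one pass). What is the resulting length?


Input: bdadeacad
Stack-based adjacent duplicate removal:
  Read 'b': push. Stack: b
  Read 'd': push. Stack: bd
  Read 'a': push. Stack: bda
  Read 'd': push. Stack: bdad
  Read 'e': push. Stack: bdade
  Read 'a': push. Stack: bdadea
  Read 'c': push. Stack: bdadeac
  Read 'a': push. Stack: bdadeaca
  Read 'd': push. Stack: bdadeacad
Final stack: "bdadeacad" (length 9)

9


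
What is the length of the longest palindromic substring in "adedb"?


Input: "adedb"
Checking substrings for palindromes:
  [1:4] "ded" (len 3) => palindrome
Longest palindromic substring: "ded" with length 3

3


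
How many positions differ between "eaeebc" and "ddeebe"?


Comparing "eaeebc" and "ddeebe" position by position:
  Position 0: 'e' vs 'd' => DIFFER
  Position 1: 'a' vs 'd' => DIFFER
  Position 2: 'e' vs 'e' => same
  Position 3: 'e' vs 'e' => same
  Position 4: 'b' vs 'b' => same
  Position 5: 'c' vs 'e' => DIFFER
Positions that differ: 3

3


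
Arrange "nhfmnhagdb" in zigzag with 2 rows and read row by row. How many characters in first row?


Zigzag "nhfmnhagdb" into 2 rows:
Placing characters:
  'n' => row 0
  'h' => row 1
  'f' => row 0
  'm' => row 1
  'n' => row 0
  'h' => row 1
  'a' => row 0
  'g' => row 1
  'd' => row 0
  'b' => row 1
Rows:
  Row 0: "nfnad"
  Row 1: "hmhgb"
First row length: 5

5


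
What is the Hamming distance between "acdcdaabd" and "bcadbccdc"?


Comparing "acdcdaabd" and "bcadbccdc" position by position:
  Position 0: 'a' vs 'b' => differ
  Position 1: 'c' vs 'c' => same
  Position 2: 'd' vs 'a' => differ
  Position 3: 'c' vs 'd' => differ
  Position 4: 'd' vs 'b' => differ
  Position 5: 'a' vs 'c' => differ
  Position 6: 'a' vs 'c' => differ
  Position 7: 'b' vs 'd' => differ
  Position 8: 'd' vs 'c' => differ
Total differences (Hamming distance): 8

8


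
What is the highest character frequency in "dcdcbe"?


Input: dcdcbe
Character counts:
  'b': 1
  'c': 2
  'd': 2
  'e': 1
Maximum frequency: 2

2


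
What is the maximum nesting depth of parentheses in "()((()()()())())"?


Input: "()((()()()())())"
Tracking depth:
  Position 0 '(': depth becomes 1
  Position 1 ')': depth becomes 0
  Position 2 '(': depth becomes 1
  Position 3 '(': depth becomes 2
  Position 4 '(': depth becomes 3
  Position 5 ')': depth becomes 2
  Position 6 '(': depth becomes 3
  Position 7 ')': depth becomes 2
  Position 8 '(': depth becomes 3
  Position 9 ')': depth becomes 2
  Position 10 '(': depth becomes 3
  Position 11 ')': depth becomes 2
  Position 12 ')': depth becomes 1
  Position 13 '(': depth becomes 2
  Position 14 ')': depth becomes 1
  Position 15 ')': depth becomes 0
Maximum depth reached: 3

3


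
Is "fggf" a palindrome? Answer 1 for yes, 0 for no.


Input: fggf
Reversed: fggf
  Compare pos 0 ('f') with pos 3 ('f'): match
  Compare pos 1 ('g') with pos 2 ('g'): match
Result: palindrome

1


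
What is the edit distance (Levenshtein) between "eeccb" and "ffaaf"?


Computing edit distance: "eeccb" -> "ffaaf"
DP table:
           f    f    a    a    f
      0    1    2    3    4    5
  e   1    1    2    3    4    5
  e   2    2    2    3    4    5
  c   3    3    3    3    4    5
  c   4    4    4    4    4    5
  b   5    5    5    5    5    5
Edit distance = dp[5][5] = 5

5


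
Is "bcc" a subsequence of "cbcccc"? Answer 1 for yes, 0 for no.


Check if "bcc" is a subsequence of "cbcccc"
Greedy scan:
  Position 0 ('c'): no match needed
  Position 1 ('b'): matches sub[0] = 'b'
  Position 2 ('c'): matches sub[1] = 'c'
  Position 3 ('c'): matches sub[2] = 'c'
  Position 4 ('c'): no match needed
  Position 5 ('c'): no match needed
All 3 characters matched => is a subsequence

1


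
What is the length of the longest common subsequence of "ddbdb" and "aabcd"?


LCS of "ddbdb" and "aabcd"
DP table:
           a    a    b    c    d
      0    0    0    0    0    0
  d   0    0    0    0    0    1
  d   0    0    0    0    0    1
  b   0    0    0    1    1    1
  d   0    0    0    1    1    2
  b   0    0    0    1    1    2
LCS length = dp[5][5] = 2

2


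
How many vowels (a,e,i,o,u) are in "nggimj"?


Input: nggimj
Checking each character:
  'n' at position 0: consonant
  'g' at position 1: consonant
  'g' at position 2: consonant
  'i' at position 3: vowel (running total: 1)
  'm' at position 4: consonant
  'j' at position 5: consonant
Total vowels: 1

1


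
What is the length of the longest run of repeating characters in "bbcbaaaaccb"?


Input: "bbcbaaaaccb"
Scanning for longest run:
  Position 1 ('b'): continues run of 'b', length=2
  Position 2 ('c'): new char, reset run to 1
  Position 3 ('b'): new char, reset run to 1
  Position 4 ('a'): new char, reset run to 1
  Position 5 ('a'): continues run of 'a', length=2
  Position 6 ('a'): continues run of 'a', length=3
  Position 7 ('a'): continues run of 'a', length=4
  Position 8 ('c'): new char, reset run to 1
  Position 9 ('c'): continues run of 'c', length=2
  Position 10 ('b'): new char, reset run to 1
Longest run: 'a' with length 4

4


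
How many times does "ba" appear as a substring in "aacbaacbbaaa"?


Searching for "ba" in "aacbaacbbaaa"
Scanning each position:
  Position 0: "aa" => no
  Position 1: "ac" => no
  Position 2: "cb" => no
  Position 3: "ba" => MATCH
  Position 4: "aa" => no
  Position 5: "ac" => no
  Position 6: "cb" => no
  Position 7: "bb" => no
  Position 8: "ba" => MATCH
  Position 9: "aa" => no
  Position 10: "aa" => no
Total occurrences: 2

2


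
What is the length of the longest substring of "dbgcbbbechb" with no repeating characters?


Input: "dbgcbbbechb"
Sliding window (track last position of each char):
  Position 0 ('d'): window [0,0] length 1 -- new best
  Position 1 ('b'): window [0,1] length 2 -- new best
  Position 2 ('g'): window [0,2] length 3 -- new best
  Position 3 ('c'): window [0,3] length 4 -- new best
  Position 4 ('b'): repeat (last at 1), move window start to 2
  Position 4 ('b'): window [2,4] length 3
  Position 5 ('b'): repeat (last at 4), move window start to 5
  Position 5 ('b'): window [5,5] length 1
  Position 6 ('b'): repeat (last at 5), move window start to 6
  Position 6 ('b'): window [6,6] length 1
  Position 7 ('e'): window [6,7] length 2
  Position 8 ('c'): window [6,8] length 3
  Position 9 ('h'): window [6,9] length 4
  Position 10 ('b'): repeat (last at 6), move window start to 7
  Position 10 ('b'): window [7,10] length 4
Longest substring with no repeats: "dbgc" with length 4

4


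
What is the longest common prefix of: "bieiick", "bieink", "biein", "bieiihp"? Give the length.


Words: bieiick, bieink, biein, bieiihp
  Position 0: all 'b' => match
  Position 1: all 'i' => match
  Position 2: all 'e' => match
  Position 3: all 'i' => match
  Position 4: ('i', 'n', 'n', 'i') => mismatch, stop
LCP = "biei" (length 4)

4


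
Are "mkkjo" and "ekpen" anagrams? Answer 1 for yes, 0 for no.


Strings: "mkkjo", "ekpen"
Sorted first:  jkkmo
Sorted second: eeknp
Differ at position 0: 'j' vs 'e' => not anagrams

0


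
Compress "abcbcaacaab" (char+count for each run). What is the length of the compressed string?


Input: abcbcaacaab
Runs:
  'a' x 1 => "a1"
  'b' x 1 => "b1"
  'c' x 1 => "c1"
  'b' x 1 => "b1"
  'c' x 1 => "c1"
  'a' x 2 => "a2"
  'c' x 1 => "c1"
  'a' x 2 => "a2"
  'b' x 1 => "b1"
Compressed: "a1b1c1b1c1a2c1a2b1"
Compressed length: 18

18


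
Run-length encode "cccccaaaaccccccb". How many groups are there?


Input: cccccaaaaccccccb
Scanning for consecutive runs:
  Group 1: 'c' x 5 (positions 0-4)
  Group 2: 'a' x 4 (positions 5-8)
  Group 3: 'c' x 6 (positions 9-14)
  Group 4: 'b' x 1 (positions 15-15)
Total groups: 4

4


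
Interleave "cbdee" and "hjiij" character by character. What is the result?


Interleaving "cbdee" and "hjiij":
  Position 0: 'c' from first, 'h' from second => "ch"
  Position 1: 'b' from first, 'j' from second => "bj"
  Position 2: 'd' from first, 'i' from second => "di"
  Position 3: 'e' from first, 'i' from second => "ei"
  Position 4: 'e' from first, 'j' from second => "ej"
Result: chbjdieiej

chbjdieiej


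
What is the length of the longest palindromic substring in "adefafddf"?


Input: "adefafddf"
Checking substrings for palindromes:
  [5:9] "fddf" (len 4) => palindrome
  [3:6] "faf" (len 3) => palindrome
  [6:8] "dd" (len 2) => palindrome
Longest palindromic substring: "fddf" with length 4

4


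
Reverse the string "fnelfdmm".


Input: fnelfdmm
Reading characters right to left:
  Position 7: 'm'
  Position 6: 'm'
  Position 5: 'd'
  Position 4: 'f'
  Position 3: 'l'
  Position 2: 'e'
  Position 1: 'n'
  Position 0: 'f'
Reversed: mmdflenf

mmdflenf


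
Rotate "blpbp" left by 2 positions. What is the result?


Input: "blpbp", rotate left by 2
First 2 characters: "bl"
Remaining characters: "pbp"
Concatenate remaining + first: "pbp" + "bl" = "pbpbl"

pbpbl


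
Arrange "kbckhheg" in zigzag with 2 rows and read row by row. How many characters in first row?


Zigzag "kbckhheg" into 2 rows:
Placing characters:
  'k' => row 0
  'b' => row 1
  'c' => row 0
  'k' => row 1
  'h' => row 0
  'h' => row 1
  'e' => row 0
  'g' => row 1
Rows:
  Row 0: "kche"
  Row 1: "bkhg"
First row length: 4

4


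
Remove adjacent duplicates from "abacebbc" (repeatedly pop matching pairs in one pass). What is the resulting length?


Input: abacebbc
Stack-based adjacent duplicate removal:
  Read 'a': push. Stack: a
  Read 'b': push. Stack: ab
  Read 'a': push. Stack: aba
  Read 'c': push. Stack: abac
  Read 'e': push. Stack: abace
  Read 'b': push. Stack: abaceb
  Read 'b': matches stack top 'b' => pop. Stack: abace
  Read 'c': push. Stack: abacec
Final stack: "abacec" (length 6)

6


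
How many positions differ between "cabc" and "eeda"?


Comparing "cabc" and "eeda" position by position:
  Position 0: 'c' vs 'e' => DIFFER
  Position 1: 'a' vs 'e' => DIFFER
  Position 2: 'b' vs 'd' => DIFFER
  Position 3: 'c' vs 'a' => DIFFER
Positions that differ: 4

4


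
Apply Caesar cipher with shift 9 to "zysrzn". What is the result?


Caesar cipher: shift "zysrzn" by 9
  'z' (pos 25) + 9 = pos 8 = 'i'
  'y' (pos 24) + 9 = pos 7 = 'h'
  's' (pos 18) + 9 = pos 1 = 'b'
  'r' (pos 17) + 9 = pos 0 = 'a'
  'z' (pos 25) + 9 = pos 8 = 'i'
  'n' (pos 13) + 9 = pos 22 = 'w'
Result: ihbaiw

ihbaiw


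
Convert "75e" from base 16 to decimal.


Input: "75e" in base 16
Positional expansion:
  Digit '7' (value 7) x 16^2 = 1792
  Digit '5' (value 5) x 16^1 = 80
  Digit 'e' (value 14) x 16^0 = 14
Sum = 1886

1886


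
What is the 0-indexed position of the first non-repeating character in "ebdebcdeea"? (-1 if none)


Input: ebdebcdeea
Character frequencies:
  'a': 1
  'b': 2
  'c': 1
  'd': 2
  'e': 4
Scanning left to right for freq == 1:
  Position 0 ('e'): freq=4, skip
  Position 1 ('b'): freq=2, skip
  Position 2 ('d'): freq=2, skip
  Position 3 ('e'): freq=4, skip
  Position 4 ('b'): freq=2, skip
  Position 5 ('c'): unique! => answer = 5

5


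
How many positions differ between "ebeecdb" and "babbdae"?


Comparing "ebeecdb" and "babbdae" position by position:
  Position 0: 'e' vs 'b' => DIFFER
  Position 1: 'b' vs 'a' => DIFFER
  Position 2: 'e' vs 'b' => DIFFER
  Position 3: 'e' vs 'b' => DIFFER
  Position 4: 'c' vs 'd' => DIFFER
  Position 5: 'd' vs 'a' => DIFFER
  Position 6: 'b' vs 'e' => DIFFER
Positions that differ: 7

7


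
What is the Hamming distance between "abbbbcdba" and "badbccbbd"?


Comparing "abbbbcdba" and "badbccbbd" position by position:
  Position 0: 'a' vs 'b' => differ
  Position 1: 'b' vs 'a' => differ
  Position 2: 'b' vs 'd' => differ
  Position 3: 'b' vs 'b' => same
  Position 4: 'b' vs 'c' => differ
  Position 5: 'c' vs 'c' => same
  Position 6: 'd' vs 'b' => differ
  Position 7: 'b' vs 'b' => same
  Position 8: 'a' vs 'd' => differ
Total differences (Hamming distance): 6

6


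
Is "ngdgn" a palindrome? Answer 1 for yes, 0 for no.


Input: ngdgn
Reversed: ngdgn
  Compare pos 0 ('n') with pos 4 ('n'): match
  Compare pos 1 ('g') with pos 3 ('g'): match
Result: palindrome

1


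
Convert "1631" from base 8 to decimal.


Input: "1631" in base 8
Positional expansion:
  Digit '1' (value 1) x 8^3 = 512
  Digit '6' (value 6) x 8^2 = 384
  Digit '3' (value 3) x 8^1 = 24
  Digit '1' (value 1) x 8^0 = 1
Sum = 921

921


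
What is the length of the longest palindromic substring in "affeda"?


Input: "affeda"
Checking substrings for palindromes:
  [1:3] "ff" (len 2) => palindrome
Longest palindromic substring: "ff" with length 2

2


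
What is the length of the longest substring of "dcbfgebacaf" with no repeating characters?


Input: "dcbfgebacaf"
Sliding window (track last position of each char):
  Position 0 ('d'): window [0,0] length 1 -- new best
  Position 1 ('c'): window [0,1] length 2 -- new best
  Position 2 ('b'): window [0,2] length 3 -- new best
  Position 3 ('f'): window [0,3] length 4 -- new best
  Position 4 ('g'): window [0,4] length 5 -- new best
  Position 5 ('e'): window [0,5] length 6 -- new best
  Position 6 ('b'): repeat (last at 2), move window start to 3
  Position 6 ('b'): window [3,6] length 4
  Position 7 ('a'): window [3,7] length 5
  Position 8 ('c'): window [3,8] length 6
  Position 9 ('a'): repeat (last at 7), move window start to 8
  Position 9 ('a'): window [8,9] length 2
  Position 10 ('f'): window [8,10] length 3
Longest substring with no repeats: "dcbfge" with length 6

6


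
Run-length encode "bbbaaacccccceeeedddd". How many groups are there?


Input: bbbaaacccccceeeedddd
Scanning for consecutive runs:
  Group 1: 'b' x 3 (positions 0-2)
  Group 2: 'a' x 3 (positions 3-5)
  Group 3: 'c' x 6 (positions 6-11)
  Group 4: 'e' x 4 (positions 12-15)
  Group 5: 'd' x 4 (positions 16-19)
Total groups: 5

5


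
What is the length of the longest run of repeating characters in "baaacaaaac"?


Input: "baaacaaaac"
Scanning for longest run:
  Position 1 ('a'): new char, reset run to 1
  Position 2 ('a'): continues run of 'a', length=2
  Position 3 ('a'): continues run of 'a', length=3
  Position 4 ('c'): new char, reset run to 1
  Position 5 ('a'): new char, reset run to 1
  Position 6 ('a'): continues run of 'a', length=2
  Position 7 ('a'): continues run of 'a', length=3
  Position 8 ('a'): continues run of 'a', length=4
  Position 9 ('c'): new char, reset run to 1
Longest run: 'a' with length 4

4


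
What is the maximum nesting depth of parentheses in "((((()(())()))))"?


Input: "((((()(())()))))"
Tracking depth:
  Position 0 '(': depth becomes 1
  Position 1 '(': depth becomes 2
  Position 2 '(': depth becomes 3
  Position 3 '(': depth becomes 4
  Position 4 '(': depth becomes 5
  Position 5 ')': depth becomes 4
  Position 6 '(': depth becomes 5
  Position 7 '(': depth becomes 6
  Position 8 ')': depth becomes 5
  Position 9 ')': depth becomes 4
  Position 10 '(': depth becomes 5
  Position 11 ')': depth becomes 4
  Position 12 ')': depth becomes 3
  Position 13 ')': depth becomes 2
  Position 14 ')': depth becomes 1
  Position 15 ')': depth becomes 0
Maximum depth reached: 6

6


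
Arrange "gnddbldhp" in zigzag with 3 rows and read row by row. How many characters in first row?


Zigzag "gnddbldhp" into 3 rows:
Placing characters:
  'g' => row 0
  'n' => row 1
  'd' => row 2
  'd' => row 1
  'b' => row 0
  'l' => row 1
  'd' => row 2
  'h' => row 1
  'p' => row 0
Rows:
  Row 0: "gbp"
  Row 1: "ndlh"
  Row 2: "dd"
First row length: 3

3


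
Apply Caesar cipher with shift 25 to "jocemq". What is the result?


Caesar cipher: shift "jocemq" by 25
  'j' (pos 9) + 25 = pos 8 = 'i'
  'o' (pos 14) + 25 = pos 13 = 'n'
  'c' (pos 2) + 25 = pos 1 = 'b'
  'e' (pos 4) + 25 = pos 3 = 'd'
  'm' (pos 12) + 25 = pos 11 = 'l'
  'q' (pos 16) + 25 = pos 15 = 'p'
Result: inbdlp

inbdlp


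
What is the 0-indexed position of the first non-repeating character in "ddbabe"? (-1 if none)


Input: ddbabe
Character frequencies:
  'a': 1
  'b': 2
  'd': 2
  'e': 1
Scanning left to right for freq == 1:
  Position 0 ('d'): freq=2, skip
  Position 1 ('d'): freq=2, skip
  Position 2 ('b'): freq=2, skip
  Position 3 ('a'): unique! => answer = 3

3


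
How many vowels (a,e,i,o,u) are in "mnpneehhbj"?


Input: mnpneehhbj
Checking each character:
  'm' at position 0: consonant
  'n' at position 1: consonant
  'p' at position 2: consonant
  'n' at position 3: consonant
  'e' at position 4: vowel (running total: 1)
  'e' at position 5: vowel (running total: 2)
  'h' at position 6: consonant
  'h' at position 7: consonant
  'b' at position 8: consonant
  'j' at position 9: consonant
Total vowels: 2

2
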